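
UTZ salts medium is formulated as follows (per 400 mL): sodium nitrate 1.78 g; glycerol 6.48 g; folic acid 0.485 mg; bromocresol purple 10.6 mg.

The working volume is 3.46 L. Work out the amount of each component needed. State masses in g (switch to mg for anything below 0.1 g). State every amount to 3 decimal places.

Scale factor = 3460 mL / 400 mL = 8.65.
sodium nitrate: 1.78 g × (3460 mL / 400 mL) = 15.397 g
glycerol: 6.48 g × (3460 mL / 400 mL) = 56.052 g
folic acid: 0.485 mg × (3460 mL / 400 mL) = 4.195 mg
bromocresol purple: 10.6 mg × (3460 mL / 400 mL) = 91.690 mg

sodium nitrate 15.397 g; glycerol 56.052 g; folic acid 4.195 mg; bromocresol purple 91.690 mg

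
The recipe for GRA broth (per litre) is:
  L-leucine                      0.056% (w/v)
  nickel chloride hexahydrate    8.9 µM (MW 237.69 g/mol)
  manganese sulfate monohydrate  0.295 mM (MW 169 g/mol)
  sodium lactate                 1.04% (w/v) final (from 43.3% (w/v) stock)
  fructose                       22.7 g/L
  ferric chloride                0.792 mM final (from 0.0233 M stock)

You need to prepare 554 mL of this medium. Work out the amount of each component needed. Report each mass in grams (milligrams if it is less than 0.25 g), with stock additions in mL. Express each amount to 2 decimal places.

Target volume = 554 mL = 0.554 L.
L-leucine: 0.056 g per 100 mL × 554 mL ÷ 100 = 0.31 g
nickel chloride hexahydrate: 8.9 µmol/L × 237.69 g/mol × 0.554 L ÷ 1000 = 1.17 mg
manganese sulfate monohydrate: 0.295 mmol/L × 169 mg/mmol × 0.554 L = 27.62 mg
sodium lactate: dilute stock: 1.04% ÷ 43.3% × 554 mL = 13.31 mL
fructose: 22.7 g/L × 0.554 L = 12.58 g
ferric chloride: dilute stock: 0.792 mM × 554 mL ÷ 23.3 mM = 18.83 mL

L-leucine 0.31 g; nickel chloride hexahydrate 1.17 mg; manganese sulfate monohydrate 27.62 mg; sodium lactate 13.31 mL; fructose 12.58 g; ferric chloride 18.83 mL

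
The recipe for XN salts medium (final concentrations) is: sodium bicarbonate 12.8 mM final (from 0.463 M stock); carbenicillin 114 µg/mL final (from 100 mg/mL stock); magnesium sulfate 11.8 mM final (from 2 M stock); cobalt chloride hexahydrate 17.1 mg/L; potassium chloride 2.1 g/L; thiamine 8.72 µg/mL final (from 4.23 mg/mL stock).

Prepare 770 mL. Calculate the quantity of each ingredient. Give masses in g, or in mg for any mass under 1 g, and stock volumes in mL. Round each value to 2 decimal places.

sodium bicarbonate 21.29 mL; carbenicillin 0.88 mL; magnesium sulfate 4.54 mL; cobalt chloride hexahydrate 13.17 mg; potassium chloride 1.62 g; thiamine 1.59 mL

Working volume: 770 mL = 0.77 L.
sodium bicarbonate: C1V1 = C2V2 → 12.8 mM × 770 mL ÷ 463 mM = 21.29 mL
carbenicillin: dilute stock: 114 µg/mL × 770 mL ÷ 100000 µg/mL = 0.88 mL
magnesium sulfate: V = C2·V2/C1 = 11.8 mM × 770 mL ÷ 2000 mM = 4.54 mL
cobalt chloride hexahydrate: 17.1 mg/L × 0.77 L = 13.17 mg
potassium chloride: 2.1 g/L × 0.77 L = 1.62 g
thiamine: C1V1 = C2V2 → 8.72 µg/mL × 770 mL ÷ 4230 µg/mL = 1.59 mL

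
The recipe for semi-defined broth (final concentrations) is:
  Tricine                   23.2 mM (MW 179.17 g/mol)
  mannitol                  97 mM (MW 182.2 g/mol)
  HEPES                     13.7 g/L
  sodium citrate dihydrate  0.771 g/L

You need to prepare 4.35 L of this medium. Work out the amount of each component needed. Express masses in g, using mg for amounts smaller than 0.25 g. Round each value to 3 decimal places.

Scale factor relative to 1 L: 4.35.
Tricine: 23.2 mmol/L × 179.17 g/mol × 4.35 L ÷ 1000 = 18.082 g
mannitol: 97 mmol/L × 182.2 g/mol × 4.35 L ÷ 1000 = 76.879 g
HEPES: 13.7 g/L × 4.35 L = 59.595 g
sodium citrate dihydrate: 0.771 g/L × 4.35 L = 3.354 g

Tricine 18.082 g; mannitol 76.879 g; HEPES 59.595 g; sodium citrate dihydrate 3.354 g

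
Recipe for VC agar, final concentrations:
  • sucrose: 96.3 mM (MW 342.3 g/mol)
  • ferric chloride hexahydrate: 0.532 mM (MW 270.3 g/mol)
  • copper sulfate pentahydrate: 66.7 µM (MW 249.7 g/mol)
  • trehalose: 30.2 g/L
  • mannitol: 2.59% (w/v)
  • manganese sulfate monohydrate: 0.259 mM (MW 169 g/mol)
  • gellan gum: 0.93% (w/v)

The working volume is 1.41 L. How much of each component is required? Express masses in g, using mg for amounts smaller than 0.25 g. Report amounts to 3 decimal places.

Working volume: 1.41 L.
sucrose: 96.3 mmol/L × 342.3 g/mol × 1.41 L ÷ 1000 = 46.479 g
ferric chloride hexahydrate: 0.532 mmol/L × 270.3 mg/mmol × 1.41 L = 202.757 mg
copper sulfate pentahydrate: 66.7 µmol/L × 249.7 g/mol × 1.41 L ÷ 1000 = 23.484 mg
trehalose: 30.2 g/L × 1.41 L = 42.582 g
mannitol: 2.59% w/v = 25.9 g/L → 25.9 × 1.41 L = 36.519 g
manganese sulfate monohydrate: 0.259 mmol/L × 169 mg/mmol × 1.41 L = 61.717 mg
gellan gum: 0.93 g per 100 mL × 1410 mL ÷ 100 = 13.113 g

sucrose 46.479 g; ferric chloride hexahydrate 202.757 mg; copper sulfate pentahydrate 23.484 mg; trehalose 42.582 g; mannitol 36.519 g; manganese sulfate monohydrate 61.717 mg; gellan gum 13.113 g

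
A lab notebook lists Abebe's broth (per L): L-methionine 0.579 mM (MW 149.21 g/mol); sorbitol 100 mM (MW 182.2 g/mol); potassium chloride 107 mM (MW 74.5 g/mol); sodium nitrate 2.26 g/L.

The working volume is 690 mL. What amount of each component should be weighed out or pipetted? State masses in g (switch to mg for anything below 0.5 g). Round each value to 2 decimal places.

L-methionine 59.61 mg; sorbitol 12.57 g; potassium chloride 5.50 g; sodium nitrate 1.56 g

Scale factor relative to 1 L: 0.69.
L-methionine: 0.579 mmol/L × 149.21 mg/mmol × 0.69 L = 59.61 mg
sorbitol: 100 mmol/L × 182.2 g/mol × 0.69 L ÷ 1000 = 12.57 g
potassium chloride: 107 mmol/L × 74.5 g/mol × 0.69 L ÷ 1000 = 5.50 g
sodium nitrate: 2.26 g/L × 0.69 L = 1.56 g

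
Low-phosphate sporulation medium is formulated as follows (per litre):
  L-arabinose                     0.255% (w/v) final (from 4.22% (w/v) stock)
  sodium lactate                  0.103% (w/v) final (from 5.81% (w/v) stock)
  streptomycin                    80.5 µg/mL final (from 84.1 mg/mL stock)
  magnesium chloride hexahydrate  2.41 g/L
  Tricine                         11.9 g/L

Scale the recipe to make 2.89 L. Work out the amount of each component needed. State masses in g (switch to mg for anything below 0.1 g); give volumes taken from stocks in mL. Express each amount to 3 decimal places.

L-arabinose 174.633 mL; sodium lactate 51.234 mL; streptomycin 2.766 mL; magnesium chloride hexahydrate 6.965 g; Tricine 34.391 g

Working volume: 2.89 L.
L-arabinose: C1V1 = C2V2 → 0.255% ÷ 4.22% × 2890 mL = 174.633 mL
sodium lactate: dilute stock: 0.103% ÷ 5.81% × 2890 mL = 51.234 mL
streptomycin: dilute stock: 80.5 µg/mL × 2890 mL ÷ 84100 µg/mL = 2.766 mL
magnesium chloride hexahydrate: 2.41 g/L × 2.89 L = 6.965 g
Tricine: 11.9 g/L × 2.89 L = 34.391 g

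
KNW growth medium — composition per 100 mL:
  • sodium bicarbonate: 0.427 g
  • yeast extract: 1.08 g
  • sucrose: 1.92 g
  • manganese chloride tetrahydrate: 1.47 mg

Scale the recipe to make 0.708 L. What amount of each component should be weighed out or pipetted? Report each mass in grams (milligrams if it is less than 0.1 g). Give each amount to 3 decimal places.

Scale factor = 708 mL / 100 mL = 7.08.
sodium bicarbonate: 0.427 g × (708 mL / 100 mL) = 3.023 g
yeast extract: 1.08 g × (708 mL / 100 mL) = 7.646 g
sucrose: 1.92 g × (708 mL / 100 mL) = 13.594 g
manganese chloride tetrahydrate: 1.47 mg × (708 mL / 100 mL) = 10.408 mg

sodium bicarbonate 3.023 g; yeast extract 7.646 g; sucrose 13.594 g; manganese chloride tetrahydrate 10.408 mg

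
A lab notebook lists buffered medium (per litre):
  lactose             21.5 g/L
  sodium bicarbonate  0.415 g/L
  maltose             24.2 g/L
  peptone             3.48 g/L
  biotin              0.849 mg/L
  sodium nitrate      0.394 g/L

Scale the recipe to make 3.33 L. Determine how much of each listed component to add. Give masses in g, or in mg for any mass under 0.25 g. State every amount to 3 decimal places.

Scale factor relative to 1 L: 3.33.
lactose: 21.5 g/L × 3.33 L = 71.595 g
sodium bicarbonate: 0.415 g/L × 3.33 L = 1.382 g
maltose: 24.2 g/L × 3.33 L = 80.586 g
peptone: 3.48 g/L × 3.33 L = 11.588 g
biotin: 0.849 mg/L × 3.33 L = 2.827 mg
sodium nitrate: 0.394 g/L × 3.33 L = 1.312 g

lactose 71.595 g; sodium bicarbonate 1.382 g; maltose 80.586 g; peptone 11.588 g; biotin 2.827 mg; sodium nitrate 1.312 g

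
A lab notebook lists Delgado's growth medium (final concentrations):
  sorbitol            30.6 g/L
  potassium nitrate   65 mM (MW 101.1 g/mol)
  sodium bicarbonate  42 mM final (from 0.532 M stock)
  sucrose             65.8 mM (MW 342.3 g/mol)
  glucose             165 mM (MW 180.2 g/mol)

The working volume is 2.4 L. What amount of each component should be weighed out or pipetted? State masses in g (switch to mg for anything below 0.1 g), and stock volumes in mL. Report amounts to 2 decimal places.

sorbitol 73.44 g; potassium nitrate 15.77 g; sodium bicarbonate 189.47 mL; sucrose 54.06 g; glucose 71.36 g

Scale factor relative to 1 L: 2.4.
sorbitol: 30.6 g/L × 2.4 L = 73.44 g
potassium nitrate: 65 mmol/L × 101.1 g/mol × 2.4 L ÷ 1000 = 15.77 g
sodium bicarbonate: dilute stock: 42 mM × 2400 mL ÷ 532 mM = 189.47 mL
sucrose: 65.8 mmol/L × 342.3 g/mol × 2.4 L ÷ 1000 = 54.06 g
glucose: 165 mmol/L × 180.2 g/mol × 2.4 L ÷ 1000 = 71.36 g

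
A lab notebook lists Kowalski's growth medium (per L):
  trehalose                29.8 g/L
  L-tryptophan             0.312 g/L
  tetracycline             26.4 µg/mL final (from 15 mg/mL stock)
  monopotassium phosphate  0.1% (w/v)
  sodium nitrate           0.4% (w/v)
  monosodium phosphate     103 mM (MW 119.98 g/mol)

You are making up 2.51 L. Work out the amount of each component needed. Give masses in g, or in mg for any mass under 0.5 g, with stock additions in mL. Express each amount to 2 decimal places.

Scale factor relative to 1 L: 2.51.
trehalose: 29.8 g/L × 2.51 L = 74.80 g
L-tryptophan: 0.312 g/L × 2.51 L = 0.78 g
tetracycline: dilute stock: 26.4 µg/mL × 2510 mL ÷ 15000 µg/mL = 4.42 mL
monopotassium phosphate: 0.1 g per 100 mL × 2510 mL ÷ 100 = 2.51 g
sodium nitrate: 0.4 g per 100 mL × 2510 mL ÷ 100 = 10.04 g
monosodium phosphate: 103 mmol/L × 119.98 g/mol × 2.51 L ÷ 1000 = 31.02 g

trehalose 74.80 g; L-tryptophan 0.78 g; tetracycline 4.42 mL; monopotassium phosphate 2.51 g; sodium nitrate 10.04 g; monosodium phosphate 31.02 g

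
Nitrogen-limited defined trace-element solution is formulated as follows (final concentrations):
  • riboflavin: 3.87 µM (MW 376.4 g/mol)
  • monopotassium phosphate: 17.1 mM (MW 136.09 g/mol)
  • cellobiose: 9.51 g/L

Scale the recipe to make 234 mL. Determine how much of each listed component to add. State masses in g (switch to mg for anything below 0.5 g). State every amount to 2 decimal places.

riboflavin 0.34 mg; monopotassium phosphate 0.54 g; cellobiose 2.23 g

Working volume: 234 mL = 0.234 L.
riboflavin: 3.87 µmol/L × 376.4 g/mol × 0.234 L ÷ 1000 = 0.34 mg
monopotassium phosphate: 17.1 mmol/L × 136.09 g/mol × 0.234 L ÷ 1000 = 0.54 g
cellobiose: 9.51 g/L × 0.234 L = 2.23 g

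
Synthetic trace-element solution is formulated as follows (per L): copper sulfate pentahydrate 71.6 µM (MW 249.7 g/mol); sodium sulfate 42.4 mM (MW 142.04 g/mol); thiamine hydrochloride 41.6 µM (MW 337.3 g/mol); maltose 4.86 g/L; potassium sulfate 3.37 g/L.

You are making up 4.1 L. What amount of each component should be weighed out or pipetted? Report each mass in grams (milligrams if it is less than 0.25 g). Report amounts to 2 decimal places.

Working volume: 4.1 L.
copper sulfate pentahydrate: 71.6 µmol/L × 249.7 g/mol × 4.1 L ÷ 1000 = 73.30 mg
sodium sulfate: 42.4 mmol/L × 142.04 g/mol × 4.1 L ÷ 1000 = 24.69 g
thiamine hydrochloride: 41.6 µmol/L × 337.3 g/mol × 4.1 L ÷ 1000 = 57.53 mg
maltose: 4.86 g/L × 4.1 L = 19.93 g
potassium sulfate: 3.37 g/L × 4.1 L = 13.82 g

copper sulfate pentahydrate 73.30 mg; sodium sulfate 24.69 g; thiamine hydrochloride 57.53 mg; maltose 19.93 g; potassium sulfate 13.82 g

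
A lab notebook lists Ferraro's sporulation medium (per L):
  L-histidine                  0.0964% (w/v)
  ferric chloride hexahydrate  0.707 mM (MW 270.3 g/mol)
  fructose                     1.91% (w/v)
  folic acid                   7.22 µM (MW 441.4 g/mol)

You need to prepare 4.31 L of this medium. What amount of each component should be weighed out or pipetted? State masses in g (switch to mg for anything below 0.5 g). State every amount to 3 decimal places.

L-histidine 4.155 g; ferric chloride hexahydrate 0.824 g; fructose 82.321 g; folic acid 13.736 mg

Working volume: 4.31 L.
L-histidine: 0.0964 g per 100 mL × 4310 mL ÷ 100 = 4.155 g
ferric chloride hexahydrate: 0.707 mmol/L × 270.3 g/mol × 4.31 L ÷ 1000 = 0.824 g
fructose: 1.91 g per 100 mL × 4310 mL ÷ 100 = 82.321 g
folic acid: 7.22 µmol/L × 441.4 g/mol × 4.31 L ÷ 1000 = 13.736 mg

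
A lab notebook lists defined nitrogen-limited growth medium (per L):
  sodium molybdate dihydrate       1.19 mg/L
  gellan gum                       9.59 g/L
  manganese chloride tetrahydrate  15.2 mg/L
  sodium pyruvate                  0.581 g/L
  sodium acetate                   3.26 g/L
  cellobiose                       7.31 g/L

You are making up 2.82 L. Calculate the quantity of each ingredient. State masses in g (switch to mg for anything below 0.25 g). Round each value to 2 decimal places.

Scale factor relative to 1 L: 2.82.
sodium molybdate dihydrate: 1.19 mg/L × 2.82 L = 3.36 mg
gellan gum: 9.59 g/L × 2.82 L = 27.04 g
manganese chloride tetrahydrate: 15.2 mg/L × 2.82 L = 42.86 mg
sodium pyruvate: 0.581 g/L × 2.82 L = 1.64 g
sodium acetate: 3.26 g/L × 2.82 L = 9.19 g
cellobiose: 7.31 g/L × 2.82 L = 20.61 g

sodium molybdate dihydrate 3.36 mg; gellan gum 27.04 g; manganese chloride tetrahydrate 42.86 mg; sodium pyruvate 1.64 g; sodium acetate 9.19 g; cellobiose 20.61 g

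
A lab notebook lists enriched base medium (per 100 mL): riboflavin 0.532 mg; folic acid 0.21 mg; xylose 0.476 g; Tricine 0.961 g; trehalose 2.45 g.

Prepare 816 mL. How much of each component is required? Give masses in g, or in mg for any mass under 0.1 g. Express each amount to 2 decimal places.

Ratio of target to recipe volume: 816 / 100 = 8.16.
riboflavin: 0.532 mg × (816 mL / 100 mL) = 4.34 mg
folic acid: 0.21 mg × (816 mL / 100 mL) = 1.71 mg
xylose: 0.476 g × (816 mL / 100 mL) = 3.88 g
Tricine: 0.961 g × (816 mL / 100 mL) = 7.84 g
trehalose: 2.45 g × (816 mL / 100 mL) = 19.99 g

riboflavin 4.34 mg; folic acid 1.71 mg; xylose 3.88 g; Tricine 7.84 g; trehalose 19.99 g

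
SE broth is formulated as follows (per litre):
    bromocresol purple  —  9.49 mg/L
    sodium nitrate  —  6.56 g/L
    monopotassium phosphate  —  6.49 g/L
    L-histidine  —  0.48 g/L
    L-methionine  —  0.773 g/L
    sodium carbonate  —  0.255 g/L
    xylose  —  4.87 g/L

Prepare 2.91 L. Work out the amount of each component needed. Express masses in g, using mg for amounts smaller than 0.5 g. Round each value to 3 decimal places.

bromocresol purple 27.616 mg; sodium nitrate 19.090 g; monopotassium phosphate 18.886 g; L-histidine 1.397 g; L-methionine 2.249 g; sodium carbonate 0.742 g; xylose 14.172 g

Scale factor relative to 1 L: 2.91.
bromocresol purple: 9.49 mg/L × 2.91 L = 27.616 mg
sodium nitrate: 6.56 g/L × 2.91 L = 19.090 g
monopotassium phosphate: 6.49 g/L × 2.91 L = 18.886 g
L-histidine: 0.48 g/L × 2.91 L = 1.397 g
L-methionine: 0.773 g/L × 2.91 L = 2.249 g
sodium carbonate: 0.255 g/L × 2.91 L = 0.742 g
xylose: 4.87 g/L × 2.91 L = 14.172 g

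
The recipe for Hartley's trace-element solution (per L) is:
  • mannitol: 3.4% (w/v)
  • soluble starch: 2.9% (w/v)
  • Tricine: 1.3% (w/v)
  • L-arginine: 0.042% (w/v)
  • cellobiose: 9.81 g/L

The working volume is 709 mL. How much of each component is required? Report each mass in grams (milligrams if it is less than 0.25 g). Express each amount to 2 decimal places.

mannitol 24.11 g; soluble starch 20.56 g; Tricine 9.22 g; L-arginine 0.30 g; cellobiose 6.96 g

Scale factor relative to 1 L: 0.709.
mannitol: 3.4% w/v = 34 g/L → 34 × 0.709 L = 24.11 g
soluble starch: 2.9% w/v = 29 g/L → 29 × 0.709 L = 20.56 g
Tricine: 1.3 g per 100 mL × 709 mL ÷ 100 = 9.22 g
L-arginine: 0.042 g per 100 mL × 709 mL ÷ 100 = 0.30 g
cellobiose: 9.81 g/L × 0.709 L = 6.96 g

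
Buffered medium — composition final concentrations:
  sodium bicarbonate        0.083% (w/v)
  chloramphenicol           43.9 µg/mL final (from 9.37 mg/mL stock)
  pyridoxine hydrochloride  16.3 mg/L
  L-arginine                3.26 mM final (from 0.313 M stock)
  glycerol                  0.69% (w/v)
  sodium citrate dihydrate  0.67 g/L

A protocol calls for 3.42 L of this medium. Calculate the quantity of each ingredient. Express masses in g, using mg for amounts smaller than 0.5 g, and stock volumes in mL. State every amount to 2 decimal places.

sodium bicarbonate 2.84 g; chloramphenicol 16.02 mL; pyridoxine hydrochloride 55.75 mg; L-arginine 35.62 mL; glycerol 23.60 g; sodium citrate dihydrate 2.29 g

Working volume: 3.42 L.
sodium bicarbonate: 0.083% w/v = 0.83 g/L → 0.83 × 3.42 L = 2.84 g
chloramphenicol: dilute stock: 43.9 µg/mL × 3420 mL ÷ 9370 µg/mL = 16.02 mL
pyridoxine hydrochloride: 16.3 mg/L × 3.42 L = 55.75 mg
L-arginine: dilute stock: 3.26 mM × 3420 mL ÷ 313 mM = 35.62 mL
glycerol: 0.69 g per 100 mL × 3420 mL ÷ 100 = 23.60 g
sodium citrate dihydrate: 0.67 g/L × 3.42 L = 2.29 g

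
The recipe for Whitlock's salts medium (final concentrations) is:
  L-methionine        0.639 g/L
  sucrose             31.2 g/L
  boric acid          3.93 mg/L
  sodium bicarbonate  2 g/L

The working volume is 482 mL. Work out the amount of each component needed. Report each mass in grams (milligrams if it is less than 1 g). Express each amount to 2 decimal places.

Target volume = 482 mL = 0.482 L.
L-methionine: 0.639 g/L × 0.482 L = 0.307998 g = 308.00 mg
sucrose: 31.2 g/L × 0.482 L = 15.04 g
boric acid: 3.93 mg/L × 0.482 L = 1.89 mg
sodium bicarbonate: 2 g/L × 0.482 L = 0.964 g = 964.00 mg

L-methionine 308.00 mg; sucrose 15.04 g; boric acid 1.89 mg; sodium bicarbonate 964.00 mg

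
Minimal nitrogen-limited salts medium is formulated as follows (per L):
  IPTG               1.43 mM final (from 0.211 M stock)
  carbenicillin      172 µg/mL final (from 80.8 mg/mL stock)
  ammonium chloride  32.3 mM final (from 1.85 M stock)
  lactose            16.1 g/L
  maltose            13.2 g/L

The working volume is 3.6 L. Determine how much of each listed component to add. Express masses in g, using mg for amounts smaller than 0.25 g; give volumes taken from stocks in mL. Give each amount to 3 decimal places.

IPTG 24.398 mL; carbenicillin 7.663 mL; ammonium chloride 62.854 mL; lactose 57.960 g; maltose 47.520 g

Scale factor relative to 1 L: 3.6.
IPTG: dilute stock: 1.43 mM × 3600 mL ÷ 211 mM = 24.398 mL
carbenicillin: V = C2·V2/C1 = 172 µg/mL × 3600 mL ÷ 80800 µg/mL = 7.663 mL
ammonium chloride: V = C2·V2/C1 = 32.3 mM × 3600 mL ÷ 1850 mM = 62.854 mL
lactose: 16.1 g/L × 3.6 L = 57.960 g
maltose: 13.2 g/L × 3.6 L = 47.520 g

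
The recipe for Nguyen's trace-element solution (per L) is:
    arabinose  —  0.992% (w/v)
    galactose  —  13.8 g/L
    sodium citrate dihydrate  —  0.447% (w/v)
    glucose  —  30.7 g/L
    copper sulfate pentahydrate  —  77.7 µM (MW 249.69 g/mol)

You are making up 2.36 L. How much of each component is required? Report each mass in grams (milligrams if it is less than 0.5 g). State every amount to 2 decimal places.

arabinose 23.41 g; galactose 32.57 g; sodium citrate dihydrate 10.55 g; glucose 72.45 g; copper sulfate pentahydrate 45.79 mg

Scale factor relative to 1 L: 2.36.
arabinose: 0.992% w/v = 9.92 g/L → 9.92 × 2.36 L = 23.41 g
galactose: 13.8 g/L × 2.36 L = 32.57 g
sodium citrate dihydrate: 0.447 g per 100 mL × 2360 mL ÷ 100 = 10.55 g
glucose: 30.7 g/L × 2.36 L = 72.45 g
copper sulfate pentahydrate: 77.7 µmol/L × 249.69 g/mol × 2.36 L ÷ 1000 = 45.79 mg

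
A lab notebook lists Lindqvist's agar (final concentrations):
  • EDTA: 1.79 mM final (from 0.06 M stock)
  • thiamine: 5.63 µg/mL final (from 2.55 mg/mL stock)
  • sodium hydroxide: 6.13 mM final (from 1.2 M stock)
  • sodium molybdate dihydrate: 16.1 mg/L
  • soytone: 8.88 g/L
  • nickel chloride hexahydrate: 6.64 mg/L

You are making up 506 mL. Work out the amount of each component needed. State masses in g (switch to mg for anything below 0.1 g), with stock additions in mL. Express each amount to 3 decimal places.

Scale factor relative to 1 L: 0.506.
EDTA: dilute stock: 1.79 mM × 506 mL ÷ 60 mM = 15.096 mL
thiamine: dilute stock: 5.63 µg/mL × 506 mL ÷ 2550 µg/mL = 1.117 mL
sodium hydroxide: V = C2·V2/C1 = 6.13 mM × 506 mL ÷ 1200 mM = 2.585 mL
sodium molybdate dihydrate: 16.1 mg/L × 0.506 L = 8.147 mg
soytone: 8.88 g/L × 0.506 L = 4.493 g
nickel chloride hexahydrate: 6.64 mg/L × 0.506 L = 3.360 mg

EDTA 15.096 mL; thiamine 1.117 mL; sodium hydroxide 2.585 mL; sodium molybdate dihydrate 8.147 mg; soytone 4.493 g; nickel chloride hexahydrate 3.360 mg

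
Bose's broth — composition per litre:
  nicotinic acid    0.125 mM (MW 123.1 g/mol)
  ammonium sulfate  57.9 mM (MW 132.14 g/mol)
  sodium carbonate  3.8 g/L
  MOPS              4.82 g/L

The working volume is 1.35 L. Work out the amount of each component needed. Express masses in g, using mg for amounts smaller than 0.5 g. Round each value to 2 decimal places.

Scale factor relative to 1 L: 1.35.
nicotinic acid: 0.125 mmol/L × 123.1 mg/mmol × 1.35 L = 20.77 mg
ammonium sulfate: 57.9 mmol/L × 132.14 g/mol × 1.35 L ÷ 1000 = 10.33 g
sodium carbonate: 3.8 g/L × 1.35 L = 5.13 g
MOPS: 4.82 g/L × 1.35 L = 6.51 g

nicotinic acid 20.77 mg; ammonium sulfate 10.33 g; sodium carbonate 5.13 g; MOPS 6.51 g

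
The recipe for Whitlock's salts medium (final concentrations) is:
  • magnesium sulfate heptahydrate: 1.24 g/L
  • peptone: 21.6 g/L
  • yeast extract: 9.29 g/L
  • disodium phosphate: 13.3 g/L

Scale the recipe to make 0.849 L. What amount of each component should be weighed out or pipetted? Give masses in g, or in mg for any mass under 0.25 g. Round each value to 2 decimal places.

Working volume: 0.849 L.
magnesium sulfate heptahydrate: 1.24 g/L × 0.849 L = 1.05 g
peptone: 21.6 g/L × 0.849 L = 18.34 g
yeast extract: 9.29 g/L × 0.849 L = 7.89 g
disodium phosphate: 13.3 g/L × 0.849 L = 11.29 g

magnesium sulfate heptahydrate 1.05 g; peptone 18.34 g; yeast extract 7.89 g; disodium phosphate 11.29 g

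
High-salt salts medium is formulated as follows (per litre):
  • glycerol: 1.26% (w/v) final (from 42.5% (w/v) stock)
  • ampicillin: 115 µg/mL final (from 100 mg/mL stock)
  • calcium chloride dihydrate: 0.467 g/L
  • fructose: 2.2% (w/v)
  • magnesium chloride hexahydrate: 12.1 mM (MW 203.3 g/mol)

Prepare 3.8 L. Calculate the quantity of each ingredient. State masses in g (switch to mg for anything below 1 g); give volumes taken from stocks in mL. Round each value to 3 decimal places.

Scale factor relative to 1 L: 3.8.
glycerol: C1V1 = C2V2 → 1.26% ÷ 42.5% × 3800 mL = 112.659 mL
ampicillin: C1V1 = C2V2 → 115 µg/mL × 3800 mL ÷ 100000 µg/mL = 4.370 mL
calcium chloride dihydrate: 0.467 g/L × 3.8 L = 1.775 g
fructose: 2.2% w/v = 22 g/L → 22 × 3.8 L = 83.600 g
magnesium chloride hexahydrate: 12.1 mmol/L × 203.3 g/mol × 3.8 L ÷ 1000 = 9.348 g

glycerol 112.659 mL; ampicillin 4.370 mL; calcium chloride dihydrate 1.775 g; fructose 83.600 g; magnesium chloride hexahydrate 9.348 g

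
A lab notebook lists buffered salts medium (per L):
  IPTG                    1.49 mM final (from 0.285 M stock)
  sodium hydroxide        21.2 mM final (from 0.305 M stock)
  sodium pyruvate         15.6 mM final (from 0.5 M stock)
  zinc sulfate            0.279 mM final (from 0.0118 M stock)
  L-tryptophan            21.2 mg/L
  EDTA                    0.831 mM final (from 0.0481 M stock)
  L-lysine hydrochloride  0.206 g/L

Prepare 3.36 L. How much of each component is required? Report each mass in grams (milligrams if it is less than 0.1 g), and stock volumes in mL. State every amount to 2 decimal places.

Working volume: 3.36 L.
IPTG: dilute stock: 1.49 mM × 3360 mL ÷ 285 mM = 17.57 mL
sodium hydroxide: C1V1 = C2V2 → 21.2 mM × 3360 mL ÷ 305 mM = 233.55 mL
sodium pyruvate: V = C2·V2/C1 = 15.6 mM × 3360 mL ÷ 500 mM = 104.83 mL
zinc sulfate: V = C2·V2/C1 = 0.279 mM × 3360 mL ÷ 11.8 mM = 79.44 mL
L-tryptophan: 21.2 mg/L × 3.36 L = 71.23 mg
EDTA: C1V1 = C2V2 → 0.831 mM × 3360 mL ÷ 48.1 mM = 58.05 mL
L-lysine hydrochloride: 0.206 g/L × 3.36 L = 0.69 g

IPTG 17.57 mL; sodium hydroxide 233.55 mL; sodium pyruvate 104.83 mL; zinc sulfate 79.44 mL; L-tryptophan 71.23 mg; EDTA 58.05 mL; L-lysine hydrochloride 0.69 g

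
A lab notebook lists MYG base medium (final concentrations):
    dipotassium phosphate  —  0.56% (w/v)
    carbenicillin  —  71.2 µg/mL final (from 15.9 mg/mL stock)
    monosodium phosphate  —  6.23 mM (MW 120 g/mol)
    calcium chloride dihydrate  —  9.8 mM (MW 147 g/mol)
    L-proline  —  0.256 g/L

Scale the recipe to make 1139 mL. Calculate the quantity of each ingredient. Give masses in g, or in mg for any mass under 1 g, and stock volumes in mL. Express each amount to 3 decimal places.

Scale factor relative to 1 L: 1.139.
dipotassium phosphate: 0.56% w/v = 5.6 g/L → 5.6 × 1.139 L = 6.378 g
carbenicillin: dilute stock: 71.2 µg/mL × 1139 mL ÷ 15900 µg/mL = 5.100 mL
monosodium phosphate: 6.23 mmol/L × 120 mg/mmol × 1.139 L = 851.516 mg
calcium chloride dihydrate: 9.8 mmol/L × 147 g/mol × 1.139 L ÷ 1000 = 1.641 g
L-proline: 0.256 g/L × 1.139 L = 0.291584 g = 291.584 mg

dipotassium phosphate 6.378 g; carbenicillin 5.100 mL; monosodium phosphate 851.516 mg; calcium chloride dihydrate 1.641 g; L-proline 291.584 mg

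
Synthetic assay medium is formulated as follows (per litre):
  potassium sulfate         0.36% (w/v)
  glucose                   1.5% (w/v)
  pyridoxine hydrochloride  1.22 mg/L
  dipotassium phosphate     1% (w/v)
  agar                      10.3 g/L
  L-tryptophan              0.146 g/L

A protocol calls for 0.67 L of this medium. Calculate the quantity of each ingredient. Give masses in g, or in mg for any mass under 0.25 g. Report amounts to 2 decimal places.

potassium sulfate 2.41 g; glucose 10.05 g; pyridoxine hydrochloride 0.82 mg; dipotassium phosphate 6.70 g; agar 6.90 g; L-tryptophan 97.82 mg

Scale factor relative to 1 L: 0.67.
potassium sulfate: 0.36 g per 100 mL × 670 mL ÷ 100 = 2.41 g
glucose: 1.5% w/v = 15 g/L → 15 × 0.67 L = 10.05 g
pyridoxine hydrochloride: 1.22 mg/L × 0.67 L = 0.82 mg
dipotassium phosphate: 1 g per 100 mL × 670 mL ÷ 100 = 6.70 g
agar: 10.3 g/L × 0.67 L = 6.90 g
L-tryptophan: 0.146 g/L × 0.67 L = 0.09782 g = 97.82 mg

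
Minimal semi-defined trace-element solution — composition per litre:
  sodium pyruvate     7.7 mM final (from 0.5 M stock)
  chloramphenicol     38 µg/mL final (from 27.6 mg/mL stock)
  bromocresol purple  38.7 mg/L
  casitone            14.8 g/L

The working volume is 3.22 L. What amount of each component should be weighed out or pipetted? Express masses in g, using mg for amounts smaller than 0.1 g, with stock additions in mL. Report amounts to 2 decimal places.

Working volume: 3.22 L.
sodium pyruvate: V = C2·V2/C1 = 7.7 mM × 3220 mL ÷ 500 mM = 49.59 mL
chloramphenicol: V = C2·V2/C1 = 38 µg/mL × 3220 mL ÷ 27600 µg/mL = 4.43 mL
bromocresol purple: 38.7 mg/L × 3.22 L = 124.614 mg = 0.12 g
casitone: 14.8 g/L × 3.22 L = 47.66 g

sodium pyruvate 49.59 mL; chloramphenicol 4.43 mL; bromocresol purple 0.12 g; casitone 47.66 g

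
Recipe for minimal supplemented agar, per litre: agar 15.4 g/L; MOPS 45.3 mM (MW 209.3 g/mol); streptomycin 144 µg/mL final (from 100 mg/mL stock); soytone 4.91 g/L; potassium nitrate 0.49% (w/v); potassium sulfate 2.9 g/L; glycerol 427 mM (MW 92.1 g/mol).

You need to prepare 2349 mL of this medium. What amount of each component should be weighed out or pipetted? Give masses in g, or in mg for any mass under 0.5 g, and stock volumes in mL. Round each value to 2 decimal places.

agar 36.17 g; MOPS 22.27 g; streptomycin 3.38 mL; soytone 11.53 g; potassium nitrate 11.51 g; potassium sulfate 6.81 g; glycerol 92.38 g

Working volume: 2349 mL = 2.349 L.
agar: 15.4 g/L × 2.349 L = 36.17 g
MOPS: 45.3 mmol/L × 209.3 g/mol × 2.349 L ÷ 1000 = 22.27 g
streptomycin: dilute stock: 144 µg/mL × 2349 mL ÷ 100000 µg/mL = 3.38 mL
soytone: 4.91 g/L × 2.349 L = 11.53 g
potassium nitrate: 0.49 g per 100 mL × 2349 mL ÷ 100 = 11.51 g
potassium sulfate: 2.9 g/L × 2.349 L = 6.81 g
glycerol: 427 mmol/L × 92.1 g/mol × 2.349 L ÷ 1000 = 92.38 g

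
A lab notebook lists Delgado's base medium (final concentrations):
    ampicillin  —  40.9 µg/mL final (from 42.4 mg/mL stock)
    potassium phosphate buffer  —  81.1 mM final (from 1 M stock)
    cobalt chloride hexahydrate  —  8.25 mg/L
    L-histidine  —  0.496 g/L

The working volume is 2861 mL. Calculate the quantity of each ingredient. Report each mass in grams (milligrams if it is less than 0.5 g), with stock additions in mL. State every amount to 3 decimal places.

Working volume: 2861 mL = 2.861 L.
ampicillin: dilute stock: 40.9 µg/mL × 2861 mL ÷ 42400 µg/mL = 2.760 mL
potassium phosphate buffer: dilute stock: 81.1 mM × 2861 mL ÷ 1000 mM = 232.027 mL
cobalt chloride hexahydrate: 8.25 mg/L × 2.861 L = 23.603 mg
L-histidine: 0.496 g/L × 2.861 L = 1.419 g

ampicillin 2.760 mL; potassium phosphate buffer 232.027 mL; cobalt chloride hexahydrate 23.603 mg; L-histidine 1.419 g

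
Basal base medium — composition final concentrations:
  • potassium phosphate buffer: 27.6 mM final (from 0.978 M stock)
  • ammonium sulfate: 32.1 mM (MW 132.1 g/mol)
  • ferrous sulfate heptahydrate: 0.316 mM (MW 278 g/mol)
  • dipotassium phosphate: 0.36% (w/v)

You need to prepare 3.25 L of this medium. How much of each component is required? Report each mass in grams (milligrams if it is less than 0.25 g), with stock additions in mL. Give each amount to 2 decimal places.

potassium phosphate buffer 91.72 mL; ammonium sulfate 13.78 g; ferrous sulfate heptahydrate 0.29 g; dipotassium phosphate 11.70 g

Scale factor relative to 1 L: 3.25.
potassium phosphate buffer: C1V1 = C2V2 → 27.6 mM × 3250 mL ÷ 978 mM = 91.72 mL
ammonium sulfate: 32.1 mmol/L × 132.1 g/mol × 3.25 L ÷ 1000 = 13.78 g
ferrous sulfate heptahydrate: 0.316 mmol/L × 278 g/mol × 3.25 L ÷ 1000 = 0.29 g
dipotassium phosphate: 0.36 g per 100 mL × 3250 mL ÷ 100 = 11.70 g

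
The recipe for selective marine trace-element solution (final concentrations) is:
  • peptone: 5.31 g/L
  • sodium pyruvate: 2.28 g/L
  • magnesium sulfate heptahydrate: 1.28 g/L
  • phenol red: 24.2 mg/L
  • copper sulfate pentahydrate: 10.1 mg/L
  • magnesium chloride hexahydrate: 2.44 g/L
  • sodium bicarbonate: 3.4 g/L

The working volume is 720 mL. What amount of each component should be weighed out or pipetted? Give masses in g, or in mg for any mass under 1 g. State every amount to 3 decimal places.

Scale factor relative to 1 L: 0.72.
peptone: 5.31 g/L × 0.72 L = 3.823 g
sodium pyruvate: 2.28 g/L × 0.72 L = 1.642 g
magnesium sulfate heptahydrate: 1.28 g/L × 0.72 L = 0.9216 g = 921.600 mg
phenol red: 24.2 mg/L × 0.72 L = 17.424 mg
copper sulfate pentahydrate: 10.1 mg/L × 0.72 L = 7.272 mg
magnesium chloride hexahydrate: 2.44 g/L × 0.72 L = 1.757 g
sodium bicarbonate: 3.4 g/L × 0.72 L = 2.448 g

peptone 3.823 g; sodium pyruvate 1.642 g; magnesium sulfate heptahydrate 921.600 mg; phenol red 17.424 mg; copper sulfate pentahydrate 7.272 mg; magnesium chloride hexahydrate 1.757 g; sodium bicarbonate 2.448 g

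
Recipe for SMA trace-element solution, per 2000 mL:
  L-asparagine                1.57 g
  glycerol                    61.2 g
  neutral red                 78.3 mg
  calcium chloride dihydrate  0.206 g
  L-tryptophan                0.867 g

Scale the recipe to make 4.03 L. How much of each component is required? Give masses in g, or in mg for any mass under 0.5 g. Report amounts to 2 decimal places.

L-asparagine 3.16 g; glycerol 123.32 g; neutral red 157.77 mg; calcium chloride dihydrate 415.09 mg; L-tryptophan 1.75 g

Scale factor = 4030 mL / 2000 mL = 2.015.
L-asparagine: 1.57 g × (4030 mL / 2000 mL) = 3.16 g
glycerol: 61.2 g × (4030 mL / 2000 mL) = 123.32 g
neutral red: 78.3 mg × (4030 mL / 2000 mL) = 157.77 mg
calcium chloride dihydrate: 0.206 g × (4030 mL / 2000 mL) = 0.41509 g = 415.09 mg
L-tryptophan: 0.867 g × (4030 mL / 2000 mL) = 1.75 g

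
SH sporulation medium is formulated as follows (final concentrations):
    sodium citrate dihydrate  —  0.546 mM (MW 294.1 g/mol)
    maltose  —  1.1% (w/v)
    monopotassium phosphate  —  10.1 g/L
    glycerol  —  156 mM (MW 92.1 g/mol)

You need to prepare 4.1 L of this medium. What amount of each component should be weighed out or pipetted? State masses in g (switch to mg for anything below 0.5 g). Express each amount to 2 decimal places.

Working volume: 4.1 L.
sodium citrate dihydrate: 0.546 mmol/L × 294.1 g/mol × 4.1 L ÷ 1000 = 0.66 g
maltose: 1.1 g per 100 mL × 4100 mL ÷ 100 = 45.10 g
monopotassium phosphate: 10.1 g/L × 4.1 L = 41.41 g
glycerol: 156 mmol/L × 92.1 g/mol × 4.1 L ÷ 1000 = 58.91 g

sodium citrate dihydrate 0.66 g; maltose 45.10 g; monopotassium phosphate 41.41 g; glycerol 58.91 g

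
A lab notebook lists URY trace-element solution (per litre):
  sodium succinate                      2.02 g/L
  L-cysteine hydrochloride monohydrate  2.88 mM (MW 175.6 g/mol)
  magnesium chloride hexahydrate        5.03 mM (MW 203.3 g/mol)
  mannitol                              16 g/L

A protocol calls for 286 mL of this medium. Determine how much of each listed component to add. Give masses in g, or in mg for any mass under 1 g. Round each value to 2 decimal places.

Target volume = 286 mL = 0.286 L.
sodium succinate: 2.02 g/L × 0.286 L = 0.57772 g = 577.72 mg
L-cysteine hydrochloride monohydrate: 2.88 mmol/L × 175.6 mg/mmol × 0.286 L = 144.64 mg
magnesium chloride hexahydrate: 5.03 mmol/L × 203.3 mg/mmol × 0.286 L = 292.46 mg
mannitol: 16 g/L × 0.286 L = 4.58 g

sodium succinate 577.72 mg; L-cysteine hydrochloride monohydrate 144.64 mg; magnesium chloride hexahydrate 292.46 mg; mannitol 4.58 g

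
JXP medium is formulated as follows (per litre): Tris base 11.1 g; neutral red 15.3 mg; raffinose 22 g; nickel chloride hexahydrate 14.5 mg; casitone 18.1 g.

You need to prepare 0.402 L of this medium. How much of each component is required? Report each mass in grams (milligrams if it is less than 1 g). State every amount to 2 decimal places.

Tris base 4.46 g; neutral red 6.15 mg; raffinose 8.84 g; nickel chloride hexahydrate 5.83 mg; casitone 7.28 g

Scale factor = 402 mL / 1000 mL = 0.402.
Tris base: 11.1 g × (402 mL / 1000 mL) = 4.46 g
neutral red: 15.3 mg × (402 mL / 1000 mL) = 6.15 mg
raffinose: 22 g × (402 mL / 1000 mL) = 8.84 g
nickel chloride hexahydrate: 14.5 mg × (402 mL / 1000 mL) = 5.83 mg
casitone: 18.1 g × (402 mL / 1000 mL) = 7.28 g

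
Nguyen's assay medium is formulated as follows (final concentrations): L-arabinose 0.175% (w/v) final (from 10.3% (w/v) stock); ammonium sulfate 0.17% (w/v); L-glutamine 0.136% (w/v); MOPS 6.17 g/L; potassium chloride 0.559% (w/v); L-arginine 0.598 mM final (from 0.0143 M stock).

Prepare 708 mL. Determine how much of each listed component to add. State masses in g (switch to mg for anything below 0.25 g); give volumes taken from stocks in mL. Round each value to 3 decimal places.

L-arabinose 12.029 mL; ammonium sulfate 1.204 g; L-glutamine 0.963 g; MOPS 4.368 g; potassium chloride 3.958 g; L-arginine 29.607 mL

Scale factor relative to 1 L: 0.708.
L-arabinose: V = C2·V2/C1 = 0.175% ÷ 10.3% × 708 mL = 12.029 mL
ammonium sulfate: 0.17 g per 100 mL × 708 mL ÷ 100 = 1.204 g
L-glutamine: 0.136 g per 100 mL × 708 mL ÷ 100 = 0.963 g
MOPS: 6.17 g/L × 0.708 L = 4.368 g
potassium chloride: 0.559% w/v = 5.59 g/L → 5.59 × 0.708 L = 3.958 g
L-arginine: C1V1 = C2V2 → 0.598 mM × 708 mL ÷ 14.3 mM = 29.607 mL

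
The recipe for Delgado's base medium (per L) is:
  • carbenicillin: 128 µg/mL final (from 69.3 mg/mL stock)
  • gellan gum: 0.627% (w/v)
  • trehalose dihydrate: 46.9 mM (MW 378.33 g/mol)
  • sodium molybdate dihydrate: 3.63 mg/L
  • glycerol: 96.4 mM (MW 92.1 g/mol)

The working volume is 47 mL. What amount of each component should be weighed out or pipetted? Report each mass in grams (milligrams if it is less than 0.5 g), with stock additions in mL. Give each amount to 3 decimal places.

carbenicillin 0.087 mL; gellan gum 294.690 mg; trehalose dihydrate 0.834 g; sodium molybdate dihydrate 0.171 mg; glycerol 417.287 mg

Scale factor relative to 1 L: 0.047.
carbenicillin: V = C2·V2/C1 = 128 µg/mL × 47 mL ÷ 69300 µg/mL = 0.087 mL
gellan gum: 0.627 g per 100 mL × 47 mL ÷ 100 = 0.29469 g = 294.690 mg
trehalose dihydrate: 46.9 mmol/L × 378.33 g/mol × 0.047 L ÷ 1000 = 0.834 g
sodium molybdate dihydrate: 3.63 mg/L × 0.047 L = 0.171 mg
glycerol: 96.4 mmol/L × 92.1 mg/mmol × 0.047 L = 417.287 mg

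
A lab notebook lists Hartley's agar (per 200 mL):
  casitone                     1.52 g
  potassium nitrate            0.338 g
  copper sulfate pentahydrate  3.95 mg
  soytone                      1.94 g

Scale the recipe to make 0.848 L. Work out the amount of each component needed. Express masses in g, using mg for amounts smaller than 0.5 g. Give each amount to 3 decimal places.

Scale factor = 848 mL / 200 mL = 4.24.
casitone: 1.52 g × (848 mL / 200 mL) = 6.445 g
potassium nitrate: 0.338 g × (848 mL / 200 mL) = 1.433 g
copper sulfate pentahydrate: 3.95 mg × (848 mL / 200 mL) = 16.748 mg
soytone: 1.94 g × (848 mL / 200 mL) = 8.226 g

casitone 6.445 g; potassium nitrate 1.433 g; copper sulfate pentahydrate 16.748 mg; soytone 8.226 g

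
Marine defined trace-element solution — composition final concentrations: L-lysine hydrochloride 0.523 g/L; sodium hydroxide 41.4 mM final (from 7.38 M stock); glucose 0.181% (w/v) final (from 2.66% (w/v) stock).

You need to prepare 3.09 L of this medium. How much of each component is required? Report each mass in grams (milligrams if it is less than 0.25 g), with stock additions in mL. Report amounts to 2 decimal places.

L-lysine hydrochloride 1.62 g; sodium hydroxide 17.33 mL; glucose 210.26 mL

Working volume: 3.09 L.
L-lysine hydrochloride: 0.523 g/L × 3.09 L = 1.62 g
sodium hydroxide: C1V1 = C2V2 → 41.4 mM × 3090 mL ÷ 7380 mM = 17.33 mL
glucose: C1V1 = C2V2 → 0.181% ÷ 2.66% × 3090 mL = 210.26 mL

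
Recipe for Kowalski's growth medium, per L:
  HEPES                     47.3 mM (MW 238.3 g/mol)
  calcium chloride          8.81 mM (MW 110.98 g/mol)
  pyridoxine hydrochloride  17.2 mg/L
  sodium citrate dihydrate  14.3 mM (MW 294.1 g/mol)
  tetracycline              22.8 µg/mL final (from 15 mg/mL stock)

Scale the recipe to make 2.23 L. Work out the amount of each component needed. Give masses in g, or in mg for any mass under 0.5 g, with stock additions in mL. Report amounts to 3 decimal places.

Working volume: 2.23 L.
HEPES: 47.3 mmol/L × 238.3 g/mol × 2.23 L ÷ 1000 = 25.136 g
calcium chloride: 8.81 mmol/L × 110.98 g/mol × 2.23 L ÷ 1000 = 2.180 g
pyridoxine hydrochloride: 17.2 mg/L × 2.23 L = 38.356 mg
sodium citrate dihydrate: 14.3 mmol/L × 294.1 g/mol × 2.23 L ÷ 1000 = 9.379 g
tetracycline: V = C2·V2/C1 = 22.8 µg/mL × 2230 mL ÷ 15000 µg/mL = 3.390 mL

HEPES 25.136 g; calcium chloride 2.180 g; pyridoxine hydrochloride 38.356 mg; sodium citrate dihydrate 9.379 g; tetracycline 3.390 mL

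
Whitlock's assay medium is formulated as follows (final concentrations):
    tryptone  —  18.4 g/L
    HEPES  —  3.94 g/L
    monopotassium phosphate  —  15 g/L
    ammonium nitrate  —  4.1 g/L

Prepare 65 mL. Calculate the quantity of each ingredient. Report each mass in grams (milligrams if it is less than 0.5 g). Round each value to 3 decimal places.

tryptone 1.196 g; HEPES 256.100 mg; monopotassium phosphate 0.975 g; ammonium nitrate 266.500 mg

Working volume: 65 mL = 0.065 L.
tryptone: 18.4 g/L × 0.065 L = 1.196 g
HEPES: 3.94 g/L × 0.065 L = 0.2561 g = 256.100 mg
monopotassium phosphate: 15 g/L × 0.065 L = 0.975 g
ammonium nitrate: 4.1 g/L × 0.065 L = 0.2665 g = 266.500 mg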